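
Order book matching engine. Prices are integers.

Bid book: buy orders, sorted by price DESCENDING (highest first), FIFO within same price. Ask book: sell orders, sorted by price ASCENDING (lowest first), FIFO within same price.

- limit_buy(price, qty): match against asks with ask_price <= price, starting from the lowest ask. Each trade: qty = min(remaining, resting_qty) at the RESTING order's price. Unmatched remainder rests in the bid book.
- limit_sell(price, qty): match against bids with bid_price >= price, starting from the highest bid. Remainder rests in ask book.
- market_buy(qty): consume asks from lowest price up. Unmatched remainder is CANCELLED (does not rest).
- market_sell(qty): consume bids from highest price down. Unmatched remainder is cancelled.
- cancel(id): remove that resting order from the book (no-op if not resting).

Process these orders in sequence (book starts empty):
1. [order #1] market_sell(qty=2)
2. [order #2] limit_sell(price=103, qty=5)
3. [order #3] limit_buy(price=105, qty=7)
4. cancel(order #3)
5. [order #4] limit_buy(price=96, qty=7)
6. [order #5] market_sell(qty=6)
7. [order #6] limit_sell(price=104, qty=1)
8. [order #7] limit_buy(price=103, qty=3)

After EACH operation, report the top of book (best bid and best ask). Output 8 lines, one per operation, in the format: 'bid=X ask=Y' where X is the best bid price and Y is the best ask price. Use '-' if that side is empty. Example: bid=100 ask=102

Answer: bid=- ask=-
bid=- ask=103
bid=105 ask=-
bid=- ask=-
bid=96 ask=-
bid=96 ask=-
bid=96 ask=104
bid=103 ask=104

Derivation:
After op 1 [order #1] market_sell(qty=2): fills=none; bids=[-] asks=[-]
After op 2 [order #2] limit_sell(price=103, qty=5): fills=none; bids=[-] asks=[#2:5@103]
After op 3 [order #3] limit_buy(price=105, qty=7): fills=#3x#2:5@103; bids=[#3:2@105] asks=[-]
After op 4 cancel(order #3): fills=none; bids=[-] asks=[-]
After op 5 [order #4] limit_buy(price=96, qty=7): fills=none; bids=[#4:7@96] asks=[-]
After op 6 [order #5] market_sell(qty=6): fills=#4x#5:6@96; bids=[#4:1@96] asks=[-]
After op 7 [order #6] limit_sell(price=104, qty=1): fills=none; bids=[#4:1@96] asks=[#6:1@104]
After op 8 [order #7] limit_buy(price=103, qty=3): fills=none; bids=[#7:3@103 #4:1@96] asks=[#6:1@104]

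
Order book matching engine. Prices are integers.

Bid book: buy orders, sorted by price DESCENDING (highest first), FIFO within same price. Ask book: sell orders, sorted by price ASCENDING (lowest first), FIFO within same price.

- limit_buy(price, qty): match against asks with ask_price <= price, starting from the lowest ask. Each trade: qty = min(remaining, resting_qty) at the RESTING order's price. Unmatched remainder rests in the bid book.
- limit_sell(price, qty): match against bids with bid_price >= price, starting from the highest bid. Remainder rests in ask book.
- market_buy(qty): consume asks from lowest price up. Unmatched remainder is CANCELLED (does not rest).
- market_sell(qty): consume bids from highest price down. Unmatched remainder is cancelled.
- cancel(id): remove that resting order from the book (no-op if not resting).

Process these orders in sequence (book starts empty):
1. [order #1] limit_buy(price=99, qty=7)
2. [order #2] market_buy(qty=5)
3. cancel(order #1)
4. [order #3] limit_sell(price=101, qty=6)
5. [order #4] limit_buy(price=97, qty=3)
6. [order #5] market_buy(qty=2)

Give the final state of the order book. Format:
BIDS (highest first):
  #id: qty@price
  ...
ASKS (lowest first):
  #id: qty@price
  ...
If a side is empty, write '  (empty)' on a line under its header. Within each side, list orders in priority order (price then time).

After op 1 [order #1] limit_buy(price=99, qty=7): fills=none; bids=[#1:7@99] asks=[-]
After op 2 [order #2] market_buy(qty=5): fills=none; bids=[#1:7@99] asks=[-]
After op 3 cancel(order #1): fills=none; bids=[-] asks=[-]
After op 4 [order #3] limit_sell(price=101, qty=6): fills=none; bids=[-] asks=[#3:6@101]
After op 5 [order #4] limit_buy(price=97, qty=3): fills=none; bids=[#4:3@97] asks=[#3:6@101]
After op 6 [order #5] market_buy(qty=2): fills=#5x#3:2@101; bids=[#4:3@97] asks=[#3:4@101]

Answer: BIDS (highest first):
  #4: 3@97
ASKS (lowest first):
  #3: 4@101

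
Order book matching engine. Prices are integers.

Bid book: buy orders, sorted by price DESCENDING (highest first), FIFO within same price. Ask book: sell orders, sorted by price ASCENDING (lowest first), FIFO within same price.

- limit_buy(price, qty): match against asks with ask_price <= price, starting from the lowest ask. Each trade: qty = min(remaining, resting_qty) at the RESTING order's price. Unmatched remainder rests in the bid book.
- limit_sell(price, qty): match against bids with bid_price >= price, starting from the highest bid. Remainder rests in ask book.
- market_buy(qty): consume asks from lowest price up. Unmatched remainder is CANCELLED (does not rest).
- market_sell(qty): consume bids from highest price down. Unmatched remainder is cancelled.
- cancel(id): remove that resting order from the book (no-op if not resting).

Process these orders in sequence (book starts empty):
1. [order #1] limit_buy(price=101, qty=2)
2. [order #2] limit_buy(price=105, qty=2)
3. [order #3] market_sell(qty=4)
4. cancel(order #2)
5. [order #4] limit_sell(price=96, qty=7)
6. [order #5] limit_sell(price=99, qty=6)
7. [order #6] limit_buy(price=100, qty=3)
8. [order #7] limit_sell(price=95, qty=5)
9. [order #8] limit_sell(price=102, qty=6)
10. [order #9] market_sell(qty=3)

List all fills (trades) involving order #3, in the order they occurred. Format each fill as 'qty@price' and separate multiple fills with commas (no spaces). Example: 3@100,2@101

Answer: 2@105,2@101

Derivation:
After op 1 [order #1] limit_buy(price=101, qty=2): fills=none; bids=[#1:2@101] asks=[-]
After op 2 [order #2] limit_buy(price=105, qty=2): fills=none; bids=[#2:2@105 #1:2@101] asks=[-]
After op 3 [order #3] market_sell(qty=4): fills=#2x#3:2@105 #1x#3:2@101; bids=[-] asks=[-]
After op 4 cancel(order #2): fills=none; bids=[-] asks=[-]
After op 5 [order #4] limit_sell(price=96, qty=7): fills=none; bids=[-] asks=[#4:7@96]
After op 6 [order #5] limit_sell(price=99, qty=6): fills=none; bids=[-] asks=[#4:7@96 #5:6@99]
After op 7 [order #6] limit_buy(price=100, qty=3): fills=#6x#4:3@96; bids=[-] asks=[#4:4@96 #5:6@99]
After op 8 [order #7] limit_sell(price=95, qty=5): fills=none; bids=[-] asks=[#7:5@95 #4:4@96 #5:6@99]
After op 9 [order #8] limit_sell(price=102, qty=6): fills=none; bids=[-] asks=[#7:5@95 #4:4@96 #5:6@99 #8:6@102]
After op 10 [order #9] market_sell(qty=3): fills=none; bids=[-] asks=[#7:5@95 #4:4@96 #5:6@99 #8:6@102]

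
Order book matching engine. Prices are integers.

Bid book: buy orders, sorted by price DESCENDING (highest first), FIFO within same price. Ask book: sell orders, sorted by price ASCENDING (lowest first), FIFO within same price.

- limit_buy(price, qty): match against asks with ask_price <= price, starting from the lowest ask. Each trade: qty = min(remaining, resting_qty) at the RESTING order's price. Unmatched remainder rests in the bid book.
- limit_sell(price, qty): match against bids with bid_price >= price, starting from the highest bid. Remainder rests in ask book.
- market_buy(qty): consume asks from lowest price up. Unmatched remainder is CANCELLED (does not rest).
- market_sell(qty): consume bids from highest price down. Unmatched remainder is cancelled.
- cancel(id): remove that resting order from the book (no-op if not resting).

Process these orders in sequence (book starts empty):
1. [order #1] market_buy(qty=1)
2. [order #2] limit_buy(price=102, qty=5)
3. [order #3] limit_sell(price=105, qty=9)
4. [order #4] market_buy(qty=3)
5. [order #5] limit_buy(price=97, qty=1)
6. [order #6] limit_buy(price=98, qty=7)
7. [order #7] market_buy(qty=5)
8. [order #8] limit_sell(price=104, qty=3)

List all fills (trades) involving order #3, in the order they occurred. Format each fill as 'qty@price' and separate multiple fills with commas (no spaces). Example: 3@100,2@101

Answer: 3@105,5@105

Derivation:
After op 1 [order #1] market_buy(qty=1): fills=none; bids=[-] asks=[-]
After op 2 [order #2] limit_buy(price=102, qty=5): fills=none; bids=[#2:5@102] asks=[-]
After op 3 [order #3] limit_sell(price=105, qty=9): fills=none; bids=[#2:5@102] asks=[#3:9@105]
After op 4 [order #4] market_buy(qty=3): fills=#4x#3:3@105; bids=[#2:5@102] asks=[#3:6@105]
After op 5 [order #5] limit_buy(price=97, qty=1): fills=none; bids=[#2:5@102 #5:1@97] asks=[#3:6@105]
After op 6 [order #6] limit_buy(price=98, qty=7): fills=none; bids=[#2:5@102 #6:7@98 #5:1@97] asks=[#3:6@105]
After op 7 [order #7] market_buy(qty=5): fills=#7x#3:5@105; bids=[#2:5@102 #6:7@98 #5:1@97] asks=[#3:1@105]
After op 8 [order #8] limit_sell(price=104, qty=3): fills=none; bids=[#2:5@102 #6:7@98 #5:1@97] asks=[#8:3@104 #3:1@105]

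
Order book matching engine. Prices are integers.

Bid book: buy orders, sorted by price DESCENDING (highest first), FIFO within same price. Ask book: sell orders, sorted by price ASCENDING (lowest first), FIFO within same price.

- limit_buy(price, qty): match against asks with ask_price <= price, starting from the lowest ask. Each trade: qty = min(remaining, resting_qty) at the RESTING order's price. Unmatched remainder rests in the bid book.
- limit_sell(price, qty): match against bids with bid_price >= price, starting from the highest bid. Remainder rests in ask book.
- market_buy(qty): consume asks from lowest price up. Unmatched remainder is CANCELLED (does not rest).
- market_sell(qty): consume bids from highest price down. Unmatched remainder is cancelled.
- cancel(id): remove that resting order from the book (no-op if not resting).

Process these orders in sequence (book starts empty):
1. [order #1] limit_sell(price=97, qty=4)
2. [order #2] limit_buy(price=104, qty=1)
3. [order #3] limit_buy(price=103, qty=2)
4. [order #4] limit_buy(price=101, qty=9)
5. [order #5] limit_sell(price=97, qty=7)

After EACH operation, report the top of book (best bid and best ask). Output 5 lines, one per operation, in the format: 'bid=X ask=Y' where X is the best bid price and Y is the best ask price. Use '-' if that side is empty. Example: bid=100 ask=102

Answer: bid=- ask=97
bid=- ask=97
bid=- ask=97
bid=101 ask=-
bid=101 ask=-

Derivation:
After op 1 [order #1] limit_sell(price=97, qty=4): fills=none; bids=[-] asks=[#1:4@97]
After op 2 [order #2] limit_buy(price=104, qty=1): fills=#2x#1:1@97; bids=[-] asks=[#1:3@97]
After op 3 [order #3] limit_buy(price=103, qty=2): fills=#3x#1:2@97; bids=[-] asks=[#1:1@97]
After op 4 [order #4] limit_buy(price=101, qty=9): fills=#4x#1:1@97; bids=[#4:8@101] asks=[-]
After op 5 [order #5] limit_sell(price=97, qty=7): fills=#4x#5:7@101; bids=[#4:1@101] asks=[-]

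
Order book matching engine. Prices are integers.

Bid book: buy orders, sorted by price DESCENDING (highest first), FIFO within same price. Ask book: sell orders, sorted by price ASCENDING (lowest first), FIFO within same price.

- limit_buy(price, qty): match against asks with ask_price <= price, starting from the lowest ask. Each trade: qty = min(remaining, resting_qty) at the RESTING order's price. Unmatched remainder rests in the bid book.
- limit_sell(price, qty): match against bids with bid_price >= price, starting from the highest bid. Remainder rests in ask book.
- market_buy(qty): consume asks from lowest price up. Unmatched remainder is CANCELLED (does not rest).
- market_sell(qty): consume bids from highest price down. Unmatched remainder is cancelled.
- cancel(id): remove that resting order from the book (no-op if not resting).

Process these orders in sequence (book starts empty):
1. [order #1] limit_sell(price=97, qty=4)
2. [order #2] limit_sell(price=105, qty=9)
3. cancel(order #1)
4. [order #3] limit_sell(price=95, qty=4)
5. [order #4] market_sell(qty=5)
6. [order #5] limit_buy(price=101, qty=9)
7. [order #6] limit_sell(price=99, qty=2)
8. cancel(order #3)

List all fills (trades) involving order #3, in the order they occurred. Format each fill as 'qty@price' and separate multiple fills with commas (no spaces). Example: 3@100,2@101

After op 1 [order #1] limit_sell(price=97, qty=4): fills=none; bids=[-] asks=[#1:4@97]
After op 2 [order #2] limit_sell(price=105, qty=9): fills=none; bids=[-] asks=[#1:4@97 #2:9@105]
After op 3 cancel(order #1): fills=none; bids=[-] asks=[#2:9@105]
After op 4 [order #3] limit_sell(price=95, qty=4): fills=none; bids=[-] asks=[#3:4@95 #2:9@105]
After op 5 [order #4] market_sell(qty=5): fills=none; bids=[-] asks=[#3:4@95 #2:9@105]
After op 6 [order #5] limit_buy(price=101, qty=9): fills=#5x#3:4@95; bids=[#5:5@101] asks=[#2:9@105]
After op 7 [order #6] limit_sell(price=99, qty=2): fills=#5x#6:2@101; bids=[#5:3@101] asks=[#2:9@105]
After op 8 cancel(order #3): fills=none; bids=[#5:3@101] asks=[#2:9@105]

Answer: 4@95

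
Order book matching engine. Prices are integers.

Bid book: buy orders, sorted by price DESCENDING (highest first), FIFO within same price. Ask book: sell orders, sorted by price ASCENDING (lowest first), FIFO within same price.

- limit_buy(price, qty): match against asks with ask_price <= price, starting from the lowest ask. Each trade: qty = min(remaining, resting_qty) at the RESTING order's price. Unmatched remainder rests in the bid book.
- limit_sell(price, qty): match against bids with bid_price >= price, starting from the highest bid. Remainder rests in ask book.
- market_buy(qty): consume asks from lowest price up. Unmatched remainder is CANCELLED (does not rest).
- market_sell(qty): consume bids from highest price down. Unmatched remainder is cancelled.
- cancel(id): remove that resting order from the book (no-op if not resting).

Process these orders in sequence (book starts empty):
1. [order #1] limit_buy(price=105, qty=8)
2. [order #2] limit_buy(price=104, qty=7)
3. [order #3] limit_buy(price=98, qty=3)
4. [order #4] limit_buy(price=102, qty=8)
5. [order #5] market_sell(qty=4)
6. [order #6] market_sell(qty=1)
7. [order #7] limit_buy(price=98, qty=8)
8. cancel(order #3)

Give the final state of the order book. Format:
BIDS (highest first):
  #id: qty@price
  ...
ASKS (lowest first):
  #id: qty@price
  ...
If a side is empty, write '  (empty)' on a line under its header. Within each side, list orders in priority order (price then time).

After op 1 [order #1] limit_buy(price=105, qty=8): fills=none; bids=[#1:8@105] asks=[-]
After op 2 [order #2] limit_buy(price=104, qty=7): fills=none; bids=[#1:8@105 #2:7@104] asks=[-]
After op 3 [order #3] limit_buy(price=98, qty=3): fills=none; bids=[#1:8@105 #2:7@104 #3:3@98] asks=[-]
After op 4 [order #4] limit_buy(price=102, qty=8): fills=none; bids=[#1:8@105 #2:7@104 #4:8@102 #3:3@98] asks=[-]
After op 5 [order #5] market_sell(qty=4): fills=#1x#5:4@105; bids=[#1:4@105 #2:7@104 #4:8@102 #3:3@98] asks=[-]
After op 6 [order #6] market_sell(qty=1): fills=#1x#6:1@105; bids=[#1:3@105 #2:7@104 #4:8@102 #3:3@98] asks=[-]
After op 7 [order #7] limit_buy(price=98, qty=8): fills=none; bids=[#1:3@105 #2:7@104 #4:8@102 #3:3@98 #7:8@98] asks=[-]
After op 8 cancel(order #3): fills=none; bids=[#1:3@105 #2:7@104 #4:8@102 #7:8@98] asks=[-]

Answer: BIDS (highest first):
  #1: 3@105
  #2: 7@104
  #4: 8@102
  #7: 8@98
ASKS (lowest first):
  (empty)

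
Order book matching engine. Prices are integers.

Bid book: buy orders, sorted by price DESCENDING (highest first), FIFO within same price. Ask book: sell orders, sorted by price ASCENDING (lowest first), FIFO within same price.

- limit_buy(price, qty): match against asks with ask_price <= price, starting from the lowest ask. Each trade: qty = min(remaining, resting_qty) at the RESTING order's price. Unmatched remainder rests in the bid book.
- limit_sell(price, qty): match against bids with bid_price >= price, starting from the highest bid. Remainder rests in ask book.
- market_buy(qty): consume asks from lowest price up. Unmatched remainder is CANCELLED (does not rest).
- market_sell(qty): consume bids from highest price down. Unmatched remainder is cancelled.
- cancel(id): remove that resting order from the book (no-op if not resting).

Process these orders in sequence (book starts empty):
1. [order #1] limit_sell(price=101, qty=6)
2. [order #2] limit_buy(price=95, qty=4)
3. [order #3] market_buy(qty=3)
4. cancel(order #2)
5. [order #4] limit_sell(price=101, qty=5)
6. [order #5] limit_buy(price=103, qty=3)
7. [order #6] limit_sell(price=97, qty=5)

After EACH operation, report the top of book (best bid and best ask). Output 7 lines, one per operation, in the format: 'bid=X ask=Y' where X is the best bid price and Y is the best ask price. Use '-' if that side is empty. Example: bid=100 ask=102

Answer: bid=- ask=101
bid=95 ask=101
bid=95 ask=101
bid=- ask=101
bid=- ask=101
bid=- ask=101
bid=- ask=97

Derivation:
After op 1 [order #1] limit_sell(price=101, qty=6): fills=none; bids=[-] asks=[#1:6@101]
After op 2 [order #2] limit_buy(price=95, qty=4): fills=none; bids=[#2:4@95] asks=[#1:6@101]
After op 3 [order #3] market_buy(qty=3): fills=#3x#1:3@101; bids=[#2:4@95] asks=[#1:3@101]
After op 4 cancel(order #2): fills=none; bids=[-] asks=[#1:3@101]
After op 5 [order #4] limit_sell(price=101, qty=5): fills=none; bids=[-] asks=[#1:3@101 #4:5@101]
After op 6 [order #5] limit_buy(price=103, qty=3): fills=#5x#1:3@101; bids=[-] asks=[#4:5@101]
After op 7 [order #6] limit_sell(price=97, qty=5): fills=none; bids=[-] asks=[#6:5@97 #4:5@101]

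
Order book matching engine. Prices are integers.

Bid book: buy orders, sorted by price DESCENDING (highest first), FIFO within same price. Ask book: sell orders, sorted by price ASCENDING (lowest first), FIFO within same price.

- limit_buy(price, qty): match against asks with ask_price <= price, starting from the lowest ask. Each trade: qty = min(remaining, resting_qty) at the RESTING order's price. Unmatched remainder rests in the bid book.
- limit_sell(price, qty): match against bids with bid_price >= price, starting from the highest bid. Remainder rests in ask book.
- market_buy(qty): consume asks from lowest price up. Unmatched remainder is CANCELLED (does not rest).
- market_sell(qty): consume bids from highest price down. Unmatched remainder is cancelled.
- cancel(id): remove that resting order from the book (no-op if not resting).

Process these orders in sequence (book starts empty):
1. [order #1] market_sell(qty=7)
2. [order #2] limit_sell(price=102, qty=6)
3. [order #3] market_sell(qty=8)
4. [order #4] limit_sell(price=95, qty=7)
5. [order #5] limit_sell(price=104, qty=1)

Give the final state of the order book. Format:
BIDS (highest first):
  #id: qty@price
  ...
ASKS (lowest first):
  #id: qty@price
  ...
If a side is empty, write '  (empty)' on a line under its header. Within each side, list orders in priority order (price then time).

After op 1 [order #1] market_sell(qty=7): fills=none; bids=[-] asks=[-]
After op 2 [order #2] limit_sell(price=102, qty=6): fills=none; bids=[-] asks=[#2:6@102]
After op 3 [order #3] market_sell(qty=8): fills=none; bids=[-] asks=[#2:6@102]
After op 4 [order #4] limit_sell(price=95, qty=7): fills=none; bids=[-] asks=[#4:7@95 #2:6@102]
After op 5 [order #5] limit_sell(price=104, qty=1): fills=none; bids=[-] asks=[#4:7@95 #2:6@102 #5:1@104]

Answer: BIDS (highest first):
  (empty)
ASKS (lowest first):
  #4: 7@95
  #2: 6@102
  #5: 1@104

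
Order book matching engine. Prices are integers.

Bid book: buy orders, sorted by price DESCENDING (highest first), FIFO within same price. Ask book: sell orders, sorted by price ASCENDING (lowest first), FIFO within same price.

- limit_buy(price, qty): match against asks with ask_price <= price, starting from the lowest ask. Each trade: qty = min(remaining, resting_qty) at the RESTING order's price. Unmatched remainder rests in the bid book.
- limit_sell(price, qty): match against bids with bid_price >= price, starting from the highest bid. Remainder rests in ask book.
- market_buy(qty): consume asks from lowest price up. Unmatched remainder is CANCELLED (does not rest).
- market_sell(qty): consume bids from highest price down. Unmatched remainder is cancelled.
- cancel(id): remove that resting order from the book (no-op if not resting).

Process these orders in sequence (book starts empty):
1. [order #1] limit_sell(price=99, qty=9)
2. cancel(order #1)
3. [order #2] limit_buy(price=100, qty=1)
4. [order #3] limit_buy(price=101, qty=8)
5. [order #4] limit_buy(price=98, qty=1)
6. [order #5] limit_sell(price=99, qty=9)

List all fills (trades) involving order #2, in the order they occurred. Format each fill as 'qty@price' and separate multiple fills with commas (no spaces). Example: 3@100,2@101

After op 1 [order #1] limit_sell(price=99, qty=9): fills=none; bids=[-] asks=[#1:9@99]
After op 2 cancel(order #1): fills=none; bids=[-] asks=[-]
After op 3 [order #2] limit_buy(price=100, qty=1): fills=none; bids=[#2:1@100] asks=[-]
After op 4 [order #3] limit_buy(price=101, qty=8): fills=none; bids=[#3:8@101 #2:1@100] asks=[-]
After op 5 [order #4] limit_buy(price=98, qty=1): fills=none; bids=[#3:8@101 #2:1@100 #4:1@98] asks=[-]
After op 6 [order #5] limit_sell(price=99, qty=9): fills=#3x#5:8@101 #2x#5:1@100; bids=[#4:1@98] asks=[-]

Answer: 1@100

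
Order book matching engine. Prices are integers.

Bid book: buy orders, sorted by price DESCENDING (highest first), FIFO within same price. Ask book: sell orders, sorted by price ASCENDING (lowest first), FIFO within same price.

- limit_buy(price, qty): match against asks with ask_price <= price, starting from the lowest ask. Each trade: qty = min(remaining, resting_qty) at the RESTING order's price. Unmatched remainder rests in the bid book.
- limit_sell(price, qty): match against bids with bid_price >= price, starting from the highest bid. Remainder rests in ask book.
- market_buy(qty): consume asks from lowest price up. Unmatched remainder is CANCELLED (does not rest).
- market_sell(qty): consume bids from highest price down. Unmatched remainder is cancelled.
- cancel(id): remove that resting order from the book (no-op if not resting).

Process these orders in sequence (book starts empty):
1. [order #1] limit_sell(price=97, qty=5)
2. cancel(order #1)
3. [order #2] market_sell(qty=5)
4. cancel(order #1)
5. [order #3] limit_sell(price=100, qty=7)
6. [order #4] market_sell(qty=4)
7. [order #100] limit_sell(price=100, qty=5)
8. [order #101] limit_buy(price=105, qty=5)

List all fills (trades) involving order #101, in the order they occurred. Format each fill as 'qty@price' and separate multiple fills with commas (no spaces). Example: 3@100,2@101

Answer: 5@100

Derivation:
After op 1 [order #1] limit_sell(price=97, qty=5): fills=none; bids=[-] asks=[#1:5@97]
After op 2 cancel(order #1): fills=none; bids=[-] asks=[-]
After op 3 [order #2] market_sell(qty=5): fills=none; bids=[-] asks=[-]
After op 4 cancel(order #1): fills=none; bids=[-] asks=[-]
After op 5 [order #3] limit_sell(price=100, qty=7): fills=none; bids=[-] asks=[#3:7@100]
After op 6 [order #4] market_sell(qty=4): fills=none; bids=[-] asks=[#3:7@100]
After op 7 [order #100] limit_sell(price=100, qty=5): fills=none; bids=[-] asks=[#3:7@100 #100:5@100]
After op 8 [order #101] limit_buy(price=105, qty=5): fills=#101x#3:5@100; bids=[-] asks=[#3:2@100 #100:5@100]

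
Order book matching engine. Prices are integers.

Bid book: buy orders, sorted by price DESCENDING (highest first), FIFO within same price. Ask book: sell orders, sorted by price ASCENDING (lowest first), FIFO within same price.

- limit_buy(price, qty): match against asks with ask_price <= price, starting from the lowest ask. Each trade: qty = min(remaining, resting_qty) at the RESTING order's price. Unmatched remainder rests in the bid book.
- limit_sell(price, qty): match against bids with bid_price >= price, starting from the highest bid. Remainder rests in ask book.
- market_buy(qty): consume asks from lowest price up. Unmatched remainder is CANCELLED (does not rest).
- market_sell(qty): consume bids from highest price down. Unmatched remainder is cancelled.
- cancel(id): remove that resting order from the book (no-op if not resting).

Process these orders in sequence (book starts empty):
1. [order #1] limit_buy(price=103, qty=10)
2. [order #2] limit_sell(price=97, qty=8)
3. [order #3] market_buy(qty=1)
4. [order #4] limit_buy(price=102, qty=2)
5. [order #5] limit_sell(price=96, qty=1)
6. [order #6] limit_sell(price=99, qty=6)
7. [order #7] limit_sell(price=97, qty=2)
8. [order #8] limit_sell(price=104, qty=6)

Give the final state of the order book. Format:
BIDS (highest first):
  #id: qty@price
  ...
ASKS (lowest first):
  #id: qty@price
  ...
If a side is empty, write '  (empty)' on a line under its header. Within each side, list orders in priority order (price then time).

Answer: BIDS (highest first):
  (empty)
ASKS (lowest first):
  #7: 2@97
  #6: 3@99
  #8: 6@104

Derivation:
After op 1 [order #1] limit_buy(price=103, qty=10): fills=none; bids=[#1:10@103] asks=[-]
After op 2 [order #2] limit_sell(price=97, qty=8): fills=#1x#2:8@103; bids=[#1:2@103] asks=[-]
After op 3 [order #3] market_buy(qty=1): fills=none; bids=[#1:2@103] asks=[-]
After op 4 [order #4] limit_buy(price=102, qty=2): fills=none; bids=[#1:2@103 #4:2@102] asks=[-]
After op 5 [order #5] limit_sell(price=96, qty=1): fills=#1x#5:1@103; bids=[#1:1@103 #4:2@102] asks=[-]
After op 6 [order #6] limit_sell(price=99, qty=6): fills=#1x#6:1@103 #4x#6:2@102; bids=[-] asks=[#6:3@99]
After op 7 [order #7] limit_sell(price=97, qty=2): fills=none; bids=[-] asks=[#7:2@97 #6:3@99]
After op 8 [order #8] limit_sell(price=104, qty=6): fills=none; bids=[-] asks=[#7:2@97 #6:3@99 #8:6@104]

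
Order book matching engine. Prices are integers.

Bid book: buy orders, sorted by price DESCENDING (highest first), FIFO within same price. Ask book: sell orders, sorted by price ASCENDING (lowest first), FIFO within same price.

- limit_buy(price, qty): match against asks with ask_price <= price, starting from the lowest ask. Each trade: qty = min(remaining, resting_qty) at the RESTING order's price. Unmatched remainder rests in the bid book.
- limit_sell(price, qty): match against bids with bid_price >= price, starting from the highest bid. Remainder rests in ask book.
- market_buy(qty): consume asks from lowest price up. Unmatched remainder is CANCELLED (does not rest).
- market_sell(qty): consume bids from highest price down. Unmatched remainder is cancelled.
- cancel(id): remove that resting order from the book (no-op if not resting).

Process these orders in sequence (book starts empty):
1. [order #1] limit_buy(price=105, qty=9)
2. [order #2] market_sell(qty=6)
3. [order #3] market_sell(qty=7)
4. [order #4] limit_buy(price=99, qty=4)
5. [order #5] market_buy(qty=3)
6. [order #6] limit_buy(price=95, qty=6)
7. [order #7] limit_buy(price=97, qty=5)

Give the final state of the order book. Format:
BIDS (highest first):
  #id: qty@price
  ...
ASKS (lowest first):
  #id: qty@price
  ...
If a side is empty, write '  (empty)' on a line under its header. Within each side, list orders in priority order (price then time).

After op 1 [order #1] limit_buy(price=105, qty=9): fills=none; bids=[#1:9@105] asks=[-]
After op 2 [order #2] market_sell(qty=6): fills=#1x#2:6@105; bids=[#1:3@105] asks=[-]
After op 3 [order #3] market_sell(qty=7): fills=#1x#3:3@105; bids=[-] asks=[-]
After op 4 [order #4] limit_buy(price=99, qty=4): fills=none; bids=[#4:4@99] asks=[-]
After op 5 [order #5] market_buy(qty=3): fills=none; bids=[#4:4@99] asks=[-]
After op 6 [order #6] limit_buy(price=95, qty=6): fills=none; bids=[#4:4@99 #6:6@95] asks=[-]
After op 7 [order #7] limit_buy(price=97, qty=5): fills=none; bids=[#4:4@99 #7:5@97 #6:6@95] asks=[-]

Answer: BIDS (highest first):
  #4: 4@99
  #7: 5@97
  #6: 6@95
ASKS (lowest first):
  (empty)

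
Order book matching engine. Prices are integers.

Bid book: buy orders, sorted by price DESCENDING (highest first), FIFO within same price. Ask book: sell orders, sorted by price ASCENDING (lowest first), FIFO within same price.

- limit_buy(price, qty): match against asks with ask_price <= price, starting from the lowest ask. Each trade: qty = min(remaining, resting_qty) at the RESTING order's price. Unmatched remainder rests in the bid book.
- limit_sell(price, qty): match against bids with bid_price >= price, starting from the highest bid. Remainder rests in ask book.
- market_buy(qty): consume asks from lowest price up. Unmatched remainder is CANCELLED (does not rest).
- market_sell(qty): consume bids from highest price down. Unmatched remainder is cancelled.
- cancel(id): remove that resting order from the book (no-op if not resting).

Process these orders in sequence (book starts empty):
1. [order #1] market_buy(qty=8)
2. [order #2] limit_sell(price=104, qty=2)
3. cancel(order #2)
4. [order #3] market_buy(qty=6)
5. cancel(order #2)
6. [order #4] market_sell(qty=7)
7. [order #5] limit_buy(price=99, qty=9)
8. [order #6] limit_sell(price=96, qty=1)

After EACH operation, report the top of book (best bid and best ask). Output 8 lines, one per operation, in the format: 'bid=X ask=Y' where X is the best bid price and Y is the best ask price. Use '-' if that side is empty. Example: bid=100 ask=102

Answer: bid=- ask=-
bid=- ask=104
bid=- ask=-
bid=- ask=-
bid=- ask=-
bid=- ask=-
bid=99 ask=-
bid=99 ask=-

Derivation:
After op 1 [order #1] market_buy(qty=8): fills=none; bids=[-] asks=[-]
After op 2 [order #2] limit_sell(price=104, qty=2): fills=none; bids=[-] asks=[#2:2@104]
After op 3 cancel(order #2): fills=none; bids=[-] asks=[-]
After op 4 [order #3] market_buy(qty=6): fills=none; bids=[-] asks=[-]
After op 5 cancel(order #2): fills=none; bids=[-] asks=[-]
After op 6 [order #4] market_sell(qty=7): fills=none; bids=[-] asks=[-]
After op 7 [order #5] limit_buy(price=99, qty=9): fills=none; bids=[#5:9@99] asks=[-]
After op 8 [order #6] limit_sell(price=96, qty=1): fills=#5x#6:1@99; bids=[#5:8@99] asks=[-]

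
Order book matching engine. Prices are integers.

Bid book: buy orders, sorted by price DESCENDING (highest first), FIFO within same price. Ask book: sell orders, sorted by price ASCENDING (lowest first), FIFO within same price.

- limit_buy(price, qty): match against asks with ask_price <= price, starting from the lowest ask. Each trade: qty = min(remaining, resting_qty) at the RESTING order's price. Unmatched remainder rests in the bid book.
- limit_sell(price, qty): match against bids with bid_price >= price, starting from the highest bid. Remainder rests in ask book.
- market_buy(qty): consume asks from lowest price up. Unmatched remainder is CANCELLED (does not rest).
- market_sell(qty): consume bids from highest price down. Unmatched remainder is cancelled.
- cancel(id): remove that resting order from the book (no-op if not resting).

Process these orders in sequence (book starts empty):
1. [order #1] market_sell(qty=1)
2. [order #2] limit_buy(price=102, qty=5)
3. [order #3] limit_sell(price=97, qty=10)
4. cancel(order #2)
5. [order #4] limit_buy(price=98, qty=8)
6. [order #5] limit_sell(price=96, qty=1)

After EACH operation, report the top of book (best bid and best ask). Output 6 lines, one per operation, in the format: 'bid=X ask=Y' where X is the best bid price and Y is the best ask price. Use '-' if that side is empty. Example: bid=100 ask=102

After op 1 [order #1] market_sell(qty=1): fills=none; bids=[-] asks=[-]
After op 2 [order #2] limit_buy(price=102, qty=5): fills=none; bids=[#2:5@102] asks=[-]
After op 3 [order #3] limit_sell(price=97, qty=10): fills=#2x#3:5@102; bids=[-] asks=[#3:5@97]
After op 4 cancel(order #2): fills=none; bids=[-] asks=[#3:5@97]
After op 5 [order #4] limit_buy(price=98, qty=8): fills=#4x#3:5@97; bids=[#4:3@98] asks=[-]
After op 6 [order #5] limit_sell(price=96, qty=1): fills=#4x#5:1@98; bids=[#4:2@98] asks=[-]

Answer: bid=- ask=-
bid=102 ask=-
bid=- ask=97
bid=- ask=97
bid=98 ask=-
bid=98 ask=-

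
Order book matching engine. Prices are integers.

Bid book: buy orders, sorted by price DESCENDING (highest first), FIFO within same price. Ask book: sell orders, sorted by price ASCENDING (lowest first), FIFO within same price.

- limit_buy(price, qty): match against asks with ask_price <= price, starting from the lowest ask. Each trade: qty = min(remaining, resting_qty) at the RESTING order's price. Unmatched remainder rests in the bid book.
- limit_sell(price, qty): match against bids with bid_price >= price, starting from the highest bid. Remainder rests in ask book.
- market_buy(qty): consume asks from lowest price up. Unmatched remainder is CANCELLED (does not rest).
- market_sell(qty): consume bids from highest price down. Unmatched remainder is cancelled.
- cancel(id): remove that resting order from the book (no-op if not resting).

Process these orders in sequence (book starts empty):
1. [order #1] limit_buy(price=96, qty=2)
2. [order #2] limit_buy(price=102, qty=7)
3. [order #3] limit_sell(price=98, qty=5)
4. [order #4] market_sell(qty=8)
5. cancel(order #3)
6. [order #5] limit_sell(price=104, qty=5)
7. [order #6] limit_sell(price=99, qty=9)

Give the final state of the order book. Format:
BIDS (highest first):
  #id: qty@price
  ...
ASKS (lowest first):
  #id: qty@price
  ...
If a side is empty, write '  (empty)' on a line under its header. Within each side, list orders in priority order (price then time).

After op 1 [order #1] limit_buy(price=96, qty=2): fills=none; bids=[#1:2@96] asks=[-]
After op 2 [order #2] limit_buy(price=102, qty=7): fills=none; bids=[#2:7@102 #1:2@96] asks=[-]
After op 3 [order #3] limit_sell(price=98, qty=5): fills=#2x#3:5@102; bids=[#2:2@102 #1:2@96] asks=[-]
After op 4 [order #4] market_sell(qty=8): fills=#2x#4:2@102 #1x#4:2@96; bids=[-] asks=[-]
After op 5 cancel(order #3): fills=none; bids=[-] asks=[-]
After op 6 [order #5] limit_sell(price=104, qty=5): fills=none; bids=[-] asks=[#5:5@104]
After op 7 [order #6] limit_sell(price=99, qty=9): fills=none; bids=[-] asks=[#6:9@99 #5:5@104]

Answer: BIDS (highest first):
  (empty)
ASKS (lowest first):
  #6: 9@99
  #5: 5@104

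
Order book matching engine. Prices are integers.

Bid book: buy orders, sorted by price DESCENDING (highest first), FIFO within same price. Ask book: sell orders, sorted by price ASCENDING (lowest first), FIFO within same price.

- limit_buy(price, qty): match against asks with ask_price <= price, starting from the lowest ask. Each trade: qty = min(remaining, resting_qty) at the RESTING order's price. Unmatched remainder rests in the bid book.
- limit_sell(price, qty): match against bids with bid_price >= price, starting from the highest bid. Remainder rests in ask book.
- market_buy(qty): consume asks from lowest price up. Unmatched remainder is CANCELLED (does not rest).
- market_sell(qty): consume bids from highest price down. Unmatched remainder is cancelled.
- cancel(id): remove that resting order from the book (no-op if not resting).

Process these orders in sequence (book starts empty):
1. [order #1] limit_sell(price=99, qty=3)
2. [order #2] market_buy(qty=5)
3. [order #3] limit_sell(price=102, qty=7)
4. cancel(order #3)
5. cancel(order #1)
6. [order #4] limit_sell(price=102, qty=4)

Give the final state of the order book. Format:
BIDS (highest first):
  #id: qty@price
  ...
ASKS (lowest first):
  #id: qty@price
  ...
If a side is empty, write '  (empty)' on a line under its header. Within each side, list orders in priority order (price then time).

After op 1 [order #1] limit_sell(price=99, qty=3): fills=none; bids=[-] asks=[#1:3@99]
After op 2 [order #2] market_buy(qty=5): fills=#2x#1:3@99; bids=[-] asks=[-]
After op 3 [order #3] limit_sell(price=102, qty=7): fills=none; bids=[-] asks=[#3:7@102]
After op 4 cancel(order #3): fills=none; bids=[-] asks=[-]
After op 5 cancel(order #1): fills=none; bids=[-] asks=[-]
After op 6 [order #4] limit_sell(price=102, qty=4): fills=none; bids=[-] asks=[#4:4@102]

Answer: BIDS (highest first):
  (empty)
ASKS (lowest first):
  #4: 4@102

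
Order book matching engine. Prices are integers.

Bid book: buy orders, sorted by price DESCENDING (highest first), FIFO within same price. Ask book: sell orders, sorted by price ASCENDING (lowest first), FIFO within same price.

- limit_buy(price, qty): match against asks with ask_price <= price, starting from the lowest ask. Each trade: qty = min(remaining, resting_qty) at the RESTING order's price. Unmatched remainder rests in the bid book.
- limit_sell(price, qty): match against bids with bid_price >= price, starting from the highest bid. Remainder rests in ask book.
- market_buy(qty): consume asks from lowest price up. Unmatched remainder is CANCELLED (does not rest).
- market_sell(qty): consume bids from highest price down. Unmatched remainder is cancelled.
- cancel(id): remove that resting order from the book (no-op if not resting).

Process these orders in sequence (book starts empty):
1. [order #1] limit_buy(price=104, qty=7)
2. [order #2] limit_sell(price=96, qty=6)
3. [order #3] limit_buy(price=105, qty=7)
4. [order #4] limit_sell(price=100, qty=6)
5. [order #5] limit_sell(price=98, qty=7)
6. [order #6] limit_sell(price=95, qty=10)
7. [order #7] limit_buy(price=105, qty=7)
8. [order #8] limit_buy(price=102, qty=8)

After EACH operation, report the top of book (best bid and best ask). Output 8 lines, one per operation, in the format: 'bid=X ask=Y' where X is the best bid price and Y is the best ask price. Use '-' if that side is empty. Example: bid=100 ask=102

Answer: bid=104 ask=-
bid=104 ask=-
bid=105 ask=-
bid=105 ask=-
bid=- ask=98
bid=- ask=95
bid=- ask=95
bid=- ask=-

Derivation:
After op 1 [order #1] limit_buy(price=104, qty=7): fills=none; bids=[#1:7@104] asks=[-]
After op 2 [order #2] limit_sell(price=96, qty=6): fills=#1x#2:6@104; bids=[#1:1@104] asks=[-]
After op 3 [order #3] limit_buy(price=105, qty=7): fills=none; bids=[#3:7@105 #1:1@104] asks=[-]
After op 4 [order #4] limit_sell(price=100, qty=6): fills=#3x#4:6@105; bids=[#3:1@105 #1:1@104] asks=[-]
After op 5 [order #5] limit_sell(price=98, qty=7): fills=#3x#5:1@105 #1x#5:1@104; bids=[-] asks=[#5:5@98]
After op 6 [order #6] limit_sell(price=95, qty=10): fills=none; bids=[-] asks=[#6:10@95 #5:5@98]
After op 7 [order #7] limit_buy(price=105, qty=7): fills=#7x#6:7@95; bids=[-] asks=[#6:3@95 #5:5@98]
After op 8 [order #8] limit_buy(price=102, qty=8): fills=#8x#6:3@95 #8x#5:5@98; bids=[-] asks=[-]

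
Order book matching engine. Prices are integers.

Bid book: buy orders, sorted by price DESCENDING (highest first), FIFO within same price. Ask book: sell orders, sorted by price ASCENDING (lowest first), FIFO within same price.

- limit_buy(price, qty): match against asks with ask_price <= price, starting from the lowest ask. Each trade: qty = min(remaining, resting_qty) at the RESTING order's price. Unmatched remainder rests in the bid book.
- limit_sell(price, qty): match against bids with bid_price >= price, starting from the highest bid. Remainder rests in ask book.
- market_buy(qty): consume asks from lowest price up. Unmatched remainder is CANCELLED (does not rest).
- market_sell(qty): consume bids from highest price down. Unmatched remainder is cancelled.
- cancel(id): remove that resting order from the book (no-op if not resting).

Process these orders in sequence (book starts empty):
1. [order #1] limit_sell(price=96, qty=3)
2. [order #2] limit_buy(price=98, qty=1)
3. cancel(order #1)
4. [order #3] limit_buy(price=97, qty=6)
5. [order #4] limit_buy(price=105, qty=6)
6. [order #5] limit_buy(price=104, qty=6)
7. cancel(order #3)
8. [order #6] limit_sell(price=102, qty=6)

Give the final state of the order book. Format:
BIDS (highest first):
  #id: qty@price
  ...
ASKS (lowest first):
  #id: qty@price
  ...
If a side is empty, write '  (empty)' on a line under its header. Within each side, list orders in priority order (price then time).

After op 1 [order #1] limit_sell(price=96, qty=3): fills=none; bids=[-] asks=[#1:3@96]
After op 2 [order #2] limit_buy(price=98, qty=1): fills=#2x#1:1@96; bids=[-] asks=[#1:2@96]
After op 3 cancel(order #1): fills=none; bids=[-] asks=[-]
After op 4 [order #3] limit_buy(price=97, qty=6): fills=none; bids=[#3:6@97] asks=[-]
After op 5 [order #4] limit_buy(price=105, qty=6): fills=none; bids=[#4:6@105 #3:6@97] asks=[-]
After op 6 [order #5] limit_buy(price=104, qty=6): fills=none; bids=[#4:6@105 #5:6@104 #3:6@97] asks=[-]
After op 7 cancel(order #3): fills=none; bids=[#4:6@105 #5:6@104] asks=[-]
After op 8 [order #6] limit_sell(price=102, qty=6): fills=#4x#6:6@105; bids=[#5:6@104] asks=[-]

Answer: BIDS (highest first):
  #5: 6@104
ASKS (lowest first):
  (empty)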